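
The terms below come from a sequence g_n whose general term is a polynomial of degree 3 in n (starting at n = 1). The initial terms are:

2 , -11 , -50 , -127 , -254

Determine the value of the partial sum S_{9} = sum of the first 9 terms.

1st diffs: -13, -39, -77, -127.
2nd diffs: -26, -38, -50.
3rd diffs: -12, -12 (constant).
Newton forward-difference form: g_n = 2 + (-13)·C(n-1,1) + (-26)·C(n-1,2) + (-12)·C(n-1,3).
Continuing: -443, -706, -1055, -1502.
Summing n = 1..9 (9 terms) gives -4146.

-4146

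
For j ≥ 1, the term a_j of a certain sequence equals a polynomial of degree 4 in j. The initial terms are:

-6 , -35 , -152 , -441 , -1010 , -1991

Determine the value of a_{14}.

1st diffs: -29, -117, -289, -569, -981.
2nd diffs: -88, -172, -280, -412.
3rd diffs: -84, -108, -132.
4th diffs: -24, -24 (constant).
Newton forward-difference form: a_j = -6 + (-29)·C(j-1,1) + (-88)·C(j-1,2) + (-84)·C(j-1,3) + (-24)·C(j-1,4).
At j = 14: j-1 = 13, so a_{14} = -6 - 377 - 6864 - 24024 - 17160 = -48431.

-48431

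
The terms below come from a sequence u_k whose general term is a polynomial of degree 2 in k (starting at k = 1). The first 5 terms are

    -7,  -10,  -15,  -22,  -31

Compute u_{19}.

-367

1st diffs: -3, -5, -7, -9.
2nd diffs: -2, -2, -2 (constant).
Newton forward-difference form: u_k = -7 + (-3)·C(k-1,1) + (-2)·C(k-1,2).
At k = 19: k-1 = 18, so u_{19} = -7 - 54 - 306 = -367.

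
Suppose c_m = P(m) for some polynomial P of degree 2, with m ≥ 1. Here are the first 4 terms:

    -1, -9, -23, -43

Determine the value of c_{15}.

-659

1st diffs: -8, -14, -20.
2nd diffs: -6, -6 (constant).
Newton forward-difference form: c_m = -1 + (-8)·C(m-1,1) + (-6)·C(m-1,2).
At m = 15: m-1 = 14, so c_{15} = -1 - 112 - 546 = -659.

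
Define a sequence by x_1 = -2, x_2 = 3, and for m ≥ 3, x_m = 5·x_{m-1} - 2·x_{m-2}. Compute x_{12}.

Applying the relation repeatedly:
x_3 = 19;  x_4 = 89;  x_5 = 407;  x_6 = 1857;  x_7 = 8471;  x_8 = 38641;  x_9 = 176263;  x_{10} = 804033;  x_{11} = 3667639;  x_{12} = 16730129.

16730129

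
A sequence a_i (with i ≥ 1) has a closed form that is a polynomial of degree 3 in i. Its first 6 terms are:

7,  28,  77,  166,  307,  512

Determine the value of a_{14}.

5896

1st diffs: 21, 49, 89, 141, 205.
2nd diffs: 28, 40, 52, 64.
3rd diffs: 12, 12, 12 (constant).
Newton forward-difference form: a_i = 7 + 21·C(i-1,1) + 28·C(i-1,2) + 12·C(i-1,3).
At i = 14: i-1 = 13, so a_{14} = 7 + 273 + 2184 + 3432 = 5896.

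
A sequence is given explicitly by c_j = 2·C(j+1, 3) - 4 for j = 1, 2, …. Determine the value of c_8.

C(9, 3) = 84, so c_8 = 164.

164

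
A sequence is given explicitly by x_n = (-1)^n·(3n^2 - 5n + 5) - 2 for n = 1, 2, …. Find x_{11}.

-315

(-1)^11 = -1; 3n^2 - 5n + 5 at n=11 is 313; so x_{11} = -315.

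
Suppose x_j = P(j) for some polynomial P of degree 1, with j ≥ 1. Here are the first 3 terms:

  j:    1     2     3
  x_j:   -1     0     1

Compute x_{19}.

17

1st diffs: 1, 1 (constant).
So x_j = j - 2.
Evaluating at j = 19 gives x_{19} = 17.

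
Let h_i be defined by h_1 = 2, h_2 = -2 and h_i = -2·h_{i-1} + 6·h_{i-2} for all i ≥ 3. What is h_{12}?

Step forward from the initial values:
h_3 = 16  h_4 = -44  h_5 = 184  h_6 = -632  h_7 = 2368  h_8 = -8528  h_9 = 31264  h_{10} = -113696  h_{11} = 414976  h_{12} = -1512128.

-1512128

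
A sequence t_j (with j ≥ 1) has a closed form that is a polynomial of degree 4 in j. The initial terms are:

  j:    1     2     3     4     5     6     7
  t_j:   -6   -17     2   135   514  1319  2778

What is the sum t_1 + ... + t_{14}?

1st diffs: -11, 19, 133, 379, 805, 1459.
2nd diffs: 30, 114, 246, 426, 654.
3rd diffs: 84, 132, 180, 228.
4th diffs: 48, 48, 48 (constant).
Newton forward-difference form: t_j = -6 + (-11)·C(j-1,1) + 30·C(j-1,2) + 84·C(j-1,3) + 48·C(j-1,4).
Continuing: …, 5167, 8810, 14079, 21394, …, t_{14} = 60535.
Summing j = 1..14 (14 terms) gives 190015.

190015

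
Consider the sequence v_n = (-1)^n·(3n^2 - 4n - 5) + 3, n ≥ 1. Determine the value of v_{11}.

-311

(-1)^11 = -1; 3n^2 - 4n - 5 at n=11 is 314; so v_{11} = -311.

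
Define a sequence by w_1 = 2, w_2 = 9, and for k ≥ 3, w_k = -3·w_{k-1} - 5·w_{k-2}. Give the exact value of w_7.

938

Applying the relation repeatedly:
w_3 = -37;  w_4 = 66;  w_5 = -13;  w_6 = -291;  w_7 = 938.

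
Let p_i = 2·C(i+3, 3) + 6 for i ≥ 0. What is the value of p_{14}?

1366

C(17, 3) = 680, so p_{14} = 1366.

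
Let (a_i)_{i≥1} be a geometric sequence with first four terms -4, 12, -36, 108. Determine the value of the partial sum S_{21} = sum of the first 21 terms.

Common ratio r = -3.
a_i = (-4)·(-3)^(i-1).
S = (-4)·((-3)^21 - 1)/(-3 - 1) = (-4)·(-10460353203 - 1)/(-4) = -10460353204.

-10460353204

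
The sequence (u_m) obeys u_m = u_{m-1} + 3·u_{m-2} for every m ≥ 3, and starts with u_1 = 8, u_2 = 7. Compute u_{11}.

Step forward from the initial values:
u_3 = 31; u_4 = 52; u_5 = 145; u_6 = 301; u_7 = 736; u_8 = 1639; u_9 = 3847; u_{10} = 8764; u_{11} = 20305.

20305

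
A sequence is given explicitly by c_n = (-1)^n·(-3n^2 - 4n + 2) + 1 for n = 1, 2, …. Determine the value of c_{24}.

(-1)^24 = 1; -3n^2 - 4n + 2 at n=24 is -1822; so c_{24} = -1821.

-1821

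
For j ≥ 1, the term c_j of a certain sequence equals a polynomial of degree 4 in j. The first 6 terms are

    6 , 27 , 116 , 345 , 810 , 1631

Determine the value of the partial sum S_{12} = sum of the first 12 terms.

71066

1st diffs: 21, 89, 229, 465, 821.
2nd diffs: 68, 140, 236, 356.
3rd diffs: 72, 96, 120.
4th diffs: 24, 24 (constant).
So c_j = j^4 + 2j^3 - 3j^2 + j + 5.
Continuing: …, 2952, 4941, 7790, 11715, …, c_{12} = 23777.
Summing j = 1..12 (12 terms) gives 71066.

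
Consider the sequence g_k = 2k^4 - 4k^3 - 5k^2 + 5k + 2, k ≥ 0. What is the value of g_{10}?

g_{10} = 2·10^4 - 4·10^3 - 5·10^2 + 5·10 + 2 = 15552.

15552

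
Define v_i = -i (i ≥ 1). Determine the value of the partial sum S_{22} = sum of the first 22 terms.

-253

Over i = 1..22: Σi = 253.
Total = (-1)·253 = -253.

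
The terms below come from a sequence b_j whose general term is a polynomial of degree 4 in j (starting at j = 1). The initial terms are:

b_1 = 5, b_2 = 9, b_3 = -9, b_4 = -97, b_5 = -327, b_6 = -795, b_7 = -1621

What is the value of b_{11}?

1st diffs: 4, -18, -88, -230, -468, -826.
2nd diffs: -22, -70, -142, -238, -358.
3rd diffs: -48, -72, -96, -120.
4th diffs: -24, -24, -24 (constant).
Newton forward-difference form: b_j = 5 + 4·C(j-1,1) + (-22)·C(j-1,2) + (-48)·C(j-1,3) + (-24)·C(j-1,4).
At j = 11: j-1 = 10, so b_{11} = 5 + 40 - 990 - 5760 - 5040 = -11745.

-11745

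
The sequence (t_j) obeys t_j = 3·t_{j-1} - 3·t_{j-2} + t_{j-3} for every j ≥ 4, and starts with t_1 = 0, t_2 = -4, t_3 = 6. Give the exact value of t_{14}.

1040

Compute successive terms:
t_4 = 30;  t_5 = 68;  t_6 = 120;  …;  t_{11} = 590;  t_{12} = 726;  t_{13} = 876;  t_{14} = 1040.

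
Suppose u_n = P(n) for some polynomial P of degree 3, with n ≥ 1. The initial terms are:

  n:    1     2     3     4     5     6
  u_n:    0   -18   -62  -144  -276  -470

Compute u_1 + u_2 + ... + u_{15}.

1st diffs: -18, -44, -82, -132, -194.
2nd diffs: -26, -38, -50, -62.
3rd diffs: -12, -12, -12 (constant).
So u_n = -2n^3 - n^2 - n + 4.
Continuing: …, -738, -1092, -1544, -2106, …, u_{15} = -6986.
Summing n = 1..15 (15 terms) gives -30100.

-30100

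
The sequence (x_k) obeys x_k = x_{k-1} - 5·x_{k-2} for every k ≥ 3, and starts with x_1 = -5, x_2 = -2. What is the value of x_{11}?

Step forward from the initial values:
x_3 = 23  x_4 = 33  x_5 = -82  x_6 = -247  x_7 = 163  x_8 = 1398  x_9 = 583  x_{10} = -6407  x_{11} = -9322.

-9322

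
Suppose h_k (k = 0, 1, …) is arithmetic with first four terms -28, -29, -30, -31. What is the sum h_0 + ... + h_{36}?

Common difference d = -1.
h_k = -28 + (k - 0)·(-1).
h_{36} = -64; S = 37·(-28 + (-64))/2 = -1702.

-1702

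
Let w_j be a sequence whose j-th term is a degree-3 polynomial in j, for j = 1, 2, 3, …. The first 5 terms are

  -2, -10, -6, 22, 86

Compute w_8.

614

1st diffs: -8, 4, 28, 64.
2nd diffs: 12, 24, 36.
3rd diffs: 12, 12 (constant).
Newton forward-difference form: w_j = -2 + (-8)·C(j-1,1) + 12·C(j-1,2) + 12·C(j-1,3).
At j = 8: j-1 = 7, so w_8 = -2 - 56 + 252 + 420 = 614.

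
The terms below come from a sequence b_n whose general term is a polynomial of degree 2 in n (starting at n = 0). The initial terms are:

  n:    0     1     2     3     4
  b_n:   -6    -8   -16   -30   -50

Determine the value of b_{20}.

1st diffs: -2, -8, -14, -20.
2nd diffs: -6, -6, -6 (constant).
So b_n = -3n^2 + n - 6.
Evaluating at n = 20 gives b_{20} = -1186.

-1186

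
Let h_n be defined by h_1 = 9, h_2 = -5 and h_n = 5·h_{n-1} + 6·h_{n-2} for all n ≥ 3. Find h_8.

159955

Compute successive terms:
h_3 = 29  h_4 = 115  h_5 = 749  h_6 = 4435  h_7 = 26669  h_8 = 159955.
(Characteristic roots are 6 and -1.)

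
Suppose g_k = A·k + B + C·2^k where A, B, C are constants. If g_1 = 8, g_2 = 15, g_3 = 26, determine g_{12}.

8229

The three given values yield: A + B + 2C = 8; 2A + B + 4C = 15; 3A + B + 8C = 26.
Subtracting the first from the second: A + 2C = 7.
Subtracting the second from the third: A + 4C = 11.
Solving: C = 2, A = 3, then B = 1.
Hence g_{12} = 3·12 + 1 + 2·4096 = 8229.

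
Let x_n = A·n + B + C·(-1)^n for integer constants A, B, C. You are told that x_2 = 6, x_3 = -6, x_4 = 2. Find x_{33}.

-66

At n = 2, 3, 4: 2A + B + C = 6; 3A + B - C = -6; 4A + B + C = 2.
Subtracting the first from the second: A - 2C = -12.
Subtracting the second from the third: A + 2C = 8.
Solving: C = 5, A = -2, then B = 5.
Therefore x_{33} = -66 + 5 + 5·(-1) = -66.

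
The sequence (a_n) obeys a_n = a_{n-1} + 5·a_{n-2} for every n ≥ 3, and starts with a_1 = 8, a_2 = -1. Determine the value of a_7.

Compute successive terms:
a_3 = 39; a_4 = 34; a_5 = 229; a_6 = 399; a_7 = 1544.

1544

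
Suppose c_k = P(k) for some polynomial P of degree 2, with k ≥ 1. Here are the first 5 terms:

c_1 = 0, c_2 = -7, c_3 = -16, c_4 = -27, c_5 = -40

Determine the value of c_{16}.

-315

1st diffs: -7, -9, -11, -13.
2nd diffs: -2, -2, -2 (constant).
So c_k = -k^2 - 4k + 5.
Evaluating at k = 16 gives c_{16} = -315.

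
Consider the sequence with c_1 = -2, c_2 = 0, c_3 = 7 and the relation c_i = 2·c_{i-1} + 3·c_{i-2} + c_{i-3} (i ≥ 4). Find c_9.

Applying the relation repeatedly:
c_4 = 12, c_5 = 45, c_6 = 133, c_7 = 413, c_8 = 1270, c_9 = 3912.

3912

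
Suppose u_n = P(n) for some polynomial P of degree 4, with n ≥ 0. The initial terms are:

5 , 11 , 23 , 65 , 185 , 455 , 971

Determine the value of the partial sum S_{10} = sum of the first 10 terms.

12128

1st diffs: 6, 12, 42, 120, 270, 516.
2nd diffs: 6, 30, 78, 150, 246.
3rd diffs: 24, 48, 72, 96.
4th diffs: 24, 24, 24 (constant).
So u_n = n^4 - 2n^3 + 2n^2 + 5n + 5.
Continuing: 1853, 3245, 5315.
Summing n = 0..9 (10 terms) gives 12128.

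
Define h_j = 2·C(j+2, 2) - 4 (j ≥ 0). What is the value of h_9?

C(11, 2) = 55, so h_9 = 106.

106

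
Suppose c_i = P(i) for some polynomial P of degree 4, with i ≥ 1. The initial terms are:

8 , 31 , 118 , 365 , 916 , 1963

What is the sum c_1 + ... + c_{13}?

1st diffs: 23, 87, 247, 551, 1047.
2nd diffs: 64, 160, 304, 496.
3rd diffs: 96, 144, 192.
4th diffs: 48, 48 (constant).
Newton forward-difference form: c_i = 8 + 23·C(i-1,1) + 64·C(i-1,2) + 96·C(i-1,3) + 48·C(i-1,4).
Continuing: …, 3746, 6553, 10720, 16631, …, c_{13} = 49388.
Summing i = 1..13 (13 terms) gives 150618.

150618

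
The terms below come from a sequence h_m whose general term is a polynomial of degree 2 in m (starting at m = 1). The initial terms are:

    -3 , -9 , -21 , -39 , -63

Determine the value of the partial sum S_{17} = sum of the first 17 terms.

1st diffs: -6, -12, -18, -24.
2nd diffs: -6, -6, -6 (constant).
So h_m = -3m^2 + 3m - 3.
Continuing: …, -93, -129, -171, -219, …, h_{17} = -819.
Summing m = 1..17 (17 terms) gives -4947.

-4947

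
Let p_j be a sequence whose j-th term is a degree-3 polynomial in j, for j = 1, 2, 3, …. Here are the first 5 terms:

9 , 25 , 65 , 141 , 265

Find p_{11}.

2689

1st diffs: 16, 40, 76, 124.
2nd diffs: 24, 36, 48.
3rd diffs: 12, 12 (constant).
So p_j = 2j^3 + 2j + 5.
Evaluating at j = 11 gives p_{11} = 2689.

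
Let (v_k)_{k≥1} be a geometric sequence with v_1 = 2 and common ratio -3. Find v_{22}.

v_k = 2·(-3)^(k-1).
v_{22} = 2·(-3)^21 = -20920706406.

-20920706406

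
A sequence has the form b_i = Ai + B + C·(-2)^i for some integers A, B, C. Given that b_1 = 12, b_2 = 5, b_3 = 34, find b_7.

The three given values yield: A + B - 2C = 12; 2A + B + 4C = 5; 3A + B - 8C = 34.
Subtracting the first from the second: A + 6C = -7.
Subtracting the second from the third: A - 12C = 29.
Solving: C = -2, A = 5, then B = 3.
Therefore b_7 = 35 + 3 + (-2)·(-128) = 294.

294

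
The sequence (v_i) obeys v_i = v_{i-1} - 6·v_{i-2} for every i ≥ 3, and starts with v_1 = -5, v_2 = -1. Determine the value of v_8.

2579

Iterate the recurrence:
v_3 = 29;  v_4 = 35;  v_5 = -139;  v_6 = -349;  v_7 = 485;  v_8 = 2579.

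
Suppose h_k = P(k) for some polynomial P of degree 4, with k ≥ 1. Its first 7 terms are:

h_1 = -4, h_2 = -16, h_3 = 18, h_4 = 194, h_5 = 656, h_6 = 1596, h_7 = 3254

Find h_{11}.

23546

1st diffs: -12, 34, 176, 462, 940, 1658.
2nd diffs: 46, 142, 286, 478, 718.
3rd diffs: 96, 144, 192, 240.
4th diffs: 48, 48, 48 (constant).
Newton forward-difference form: h_k = -4 + (-12)·C(k-1,1) + 46·C(k-1,2) + 96·C(k-1,3) + 48·C(k-1,4).
At k = 11: k-1 = 10, so h_{11} = -4 - 120 + 2070 + 11520 + 10080 = 23546.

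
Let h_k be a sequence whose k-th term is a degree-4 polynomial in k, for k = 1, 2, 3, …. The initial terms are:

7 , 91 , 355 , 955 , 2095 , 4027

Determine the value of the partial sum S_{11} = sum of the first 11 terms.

108053

1st diffs: 84, 264, 600, 1140, 1932.
2nd diffs: 180, 336, 540, 792.
3rd diffs: 156, 204, 252.
4th diffs: 48, 48 (constant).
Newton forward-difference form: h_k = 7 + 84·C(k-1,1) + 180·C(k-1,2) + 156·C(k-1,3) + 48·C(k-1,4).
Continuing: …, 7051, 11515, 17815, 26395, …, h_{11} = 37747.
Summing k = 1..11 (11 terms) gives 108053.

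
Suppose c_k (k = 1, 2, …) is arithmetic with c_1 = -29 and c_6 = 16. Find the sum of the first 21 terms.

1281

Common difference d = (16 - (-29)) / (6 - 1) = 9.
c_k = -29 + (k - 1)·9.
c_{21} = 151; S = 21·(-29 + 151)/2 = 1281.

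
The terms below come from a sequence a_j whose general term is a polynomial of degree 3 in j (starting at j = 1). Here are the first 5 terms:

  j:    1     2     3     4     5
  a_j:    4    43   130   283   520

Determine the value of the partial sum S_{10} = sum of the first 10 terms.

11335

1st diffs: 39, 87, 153, 237.
2nd diffs: 48, 66, 84.
3rd diffs: 18, 18 (constant).
So a_j = 3j^3 + 6j^2 - 5.
Continuing: …, 859, 1318, 1915, 2668, …, a_{10} = 3595.
Summing j = 1..10 (10 terms) gives 11335.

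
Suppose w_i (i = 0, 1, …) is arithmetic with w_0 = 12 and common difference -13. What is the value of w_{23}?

w_i = 12 + (i - 0)·(-13).
w_{23} = 12 + 23·(-13) = -287.

-287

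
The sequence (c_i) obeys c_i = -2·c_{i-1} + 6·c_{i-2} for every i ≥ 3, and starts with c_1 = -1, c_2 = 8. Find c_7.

Applying the relation repeatedly:
c_3 = -22;  c_4 = 92;  c_5 = -316;  c_6 = 1184;  c_7 = -4264.

-4264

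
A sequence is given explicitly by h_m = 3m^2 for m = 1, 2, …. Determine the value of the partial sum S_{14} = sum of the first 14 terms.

Over m = 1..14: Σm = 105, Σm² = 1015.
Total = (3)·1015 = 3045.

3045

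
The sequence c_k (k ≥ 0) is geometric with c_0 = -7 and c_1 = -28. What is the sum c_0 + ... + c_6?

-38227

Common ratio r = 4.
c_k = (-7)·4^(k-0).
S = (-7)·(4^7 - 1)/(4 - 1) = (-7)·(16384 - 1)/(3) = -38227.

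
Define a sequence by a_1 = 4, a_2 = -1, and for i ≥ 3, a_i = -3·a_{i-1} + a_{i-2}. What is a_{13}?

Compute successive terms:
a_3 = 7, a_4 = -22, a_5 = 73, …, a_{10} = -28678, a_{11} = 94717, a_{12} = -312829, a_{13} = 1033204.

1033204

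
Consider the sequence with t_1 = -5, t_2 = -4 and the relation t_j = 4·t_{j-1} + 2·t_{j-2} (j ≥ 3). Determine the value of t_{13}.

t_3 = -26, t_4 = -112, t_5 = -500, …, t_{10} = -871744, t_{11} = -3878816, t_{12} = -17258752, t_{13} = -76792640.

-76792640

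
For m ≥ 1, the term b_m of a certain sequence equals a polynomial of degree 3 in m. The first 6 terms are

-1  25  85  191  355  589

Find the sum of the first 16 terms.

43984

1st diffs: 26, 60, 106, 164, 234.
2nd diffs: 34, 46, 58, 70.
3rd diffs: 12, 12, 12 (constant).
Newton forward-difference form: b_m = -1 + 26·C(m-1,1) + 34·C(m-1,2) + 12·C(m-1,3).
Continuing: …, 905, 1315, 1831, 2465, …, b_{16} = 9419.
Summing m = 1..16 (16 terms) gives 43984.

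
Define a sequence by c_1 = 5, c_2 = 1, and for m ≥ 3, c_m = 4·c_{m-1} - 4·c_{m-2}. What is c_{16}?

Step forward from the initial values:
c_3 = -16; c_4 = -68; c_5 = -208; …; c_{13} = -200704; c_{14} = -438272; c_{15} = -950272; c_{16} = -2048000.
(Characteristic roots are 2 and 2.)

-2048000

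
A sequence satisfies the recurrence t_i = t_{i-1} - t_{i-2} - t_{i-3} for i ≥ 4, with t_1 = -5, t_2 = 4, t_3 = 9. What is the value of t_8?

-4

Step forward from the initial values:
t_4 = 10; t_5 = -3; t_6 = -22; t_7 = -29; t_8 = -4.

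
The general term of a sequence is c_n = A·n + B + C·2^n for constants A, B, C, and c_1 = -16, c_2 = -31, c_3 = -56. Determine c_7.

At n = 1, 2, 3: A + B + 2C = -16; 2A + B + 4C = -31; 3A + B + 8C = -56.
Subtracting the first from the second: A + 2C = -15.
Subtracting the second from the third: A + 4C = -25.
Solving: C = -5, A = -5, then B = -1.
Hence c_7 = -5·7 + (-1) + (-5)·128 = -676.

-676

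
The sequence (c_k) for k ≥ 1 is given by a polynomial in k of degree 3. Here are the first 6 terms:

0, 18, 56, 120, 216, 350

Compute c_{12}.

1st diffs: 18, 38, 64, 96, 134.
2nd diffs: 20, 26, 32, 38.
3rd diffs: 6, 6, 6 (constant).
So c_k = k^3 + 4k^2 - k - 4.
Evaluating at k = 12 gives c_{12} = 2288.

2288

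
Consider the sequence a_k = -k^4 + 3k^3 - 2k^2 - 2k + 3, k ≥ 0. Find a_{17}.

a_{17} = -1·17^4 + 3·17^3 - 2·17^2 - 2·17 + 3 = -69391.

-69391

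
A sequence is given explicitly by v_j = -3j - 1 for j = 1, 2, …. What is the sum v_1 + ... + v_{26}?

-1079

Over j = 1..26: Σj = 351.
Total = (-3)·351 + (-1)·26 = -1079.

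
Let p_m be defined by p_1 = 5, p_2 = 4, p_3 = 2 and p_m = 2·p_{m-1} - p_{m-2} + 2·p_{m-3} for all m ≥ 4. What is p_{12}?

2866

p_4 = 10, p_5 = 26, p_6 = 46, p_7 = 86, p_8 = 178, p_9 = 362, p_{10} = 718, p_{11} = 1430, p_{12} = 2866.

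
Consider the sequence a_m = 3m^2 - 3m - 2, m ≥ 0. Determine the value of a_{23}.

1516

a_{23} = 3·23^2 - 3·23 - 2 = 1516.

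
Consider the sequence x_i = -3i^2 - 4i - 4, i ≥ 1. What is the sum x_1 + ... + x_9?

Over i = 1..9: Σi = 45, Σi² = 285.
Total = (-3)·285 + (-4)·45 + (-4)·9 = -1071.

-1071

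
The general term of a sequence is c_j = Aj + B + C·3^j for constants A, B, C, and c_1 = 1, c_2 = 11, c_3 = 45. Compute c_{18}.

774840939

At j = 1, 2, 3: A + B + 3C = 1; 2A + B + 9C = 11; 3A + B + 27C = 45.
Subtracting the first from the second: A + 6C = 10.
Subtracting the second from the third: A + 18C = 34.
Solving: C = 2, A = -2, then B = -3.
So c_j = -2·j + (-3) + 2·3^j; at j=18 this is 774840939.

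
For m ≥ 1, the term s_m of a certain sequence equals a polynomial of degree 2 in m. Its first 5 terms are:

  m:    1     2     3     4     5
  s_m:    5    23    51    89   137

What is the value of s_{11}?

635

1st diffs: 18, 28, 38, 48.
2nd diffs: 10, 10, 10 (constant).
Newton forward-difference form: s_m = 5 + 18·C(m-1,1) + 10·C(m-1,2).
At m = 11: m-1 = 10, so s_{11} = 5 + 180 + 450 = 635.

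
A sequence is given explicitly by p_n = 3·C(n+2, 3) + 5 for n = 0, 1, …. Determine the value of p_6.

173

C(8, 3) = 56, so p_6 = 173.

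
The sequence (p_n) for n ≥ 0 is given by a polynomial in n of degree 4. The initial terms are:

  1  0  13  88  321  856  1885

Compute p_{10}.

1st diffs: -1, 13, 75, 233, 535, 1029.
2nd diffs: 14, 62, 158, 302, 494.
3rd diffs: 48, 96, 144, 192.
4th diffs: 48, 48, 48 (constant).
So p_n = 2n^4 - 4n^3 + 5n^2 - 4n + 1.
Evaluating at n = 10 gives p_{10} = 16461.

16461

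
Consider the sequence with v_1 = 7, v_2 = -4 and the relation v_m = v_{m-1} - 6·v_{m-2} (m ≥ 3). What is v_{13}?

Iterate the recurrence:
v_3 = -46; v_4 = -22; v_5 = 254; …; v_{10} = 24098; v_{11} = 3854; v_{12} = -140734; v_{13} = -163858.

-163858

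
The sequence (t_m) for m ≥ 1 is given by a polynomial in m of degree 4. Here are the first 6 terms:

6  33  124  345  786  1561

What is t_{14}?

1st diffs: 27, 91, 221, 441, 775.
2nd diffs: 64, 130, 220, 334.
3rd diffs: 66, 90, 114.
4th diffs: 24, 24 (constant).
So t_m = m^4 + m^3 + m^2 + 2m + 1.
Evaluating at m = 14 gives t_{14} = 41385.

41385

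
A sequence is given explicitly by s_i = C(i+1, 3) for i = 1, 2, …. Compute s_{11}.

220

C(12, 3) = 220, so s_{11} = 220.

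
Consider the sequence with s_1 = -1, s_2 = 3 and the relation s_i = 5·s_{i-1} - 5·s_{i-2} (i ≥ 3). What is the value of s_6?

Iterate the recurrence:
s_3 = 20; s_4 = 85; s_5 = 325; s_6 = 1200.

1200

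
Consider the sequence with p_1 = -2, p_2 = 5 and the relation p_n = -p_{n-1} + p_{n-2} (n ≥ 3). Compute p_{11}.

-343

Compute successive terms:
p_3 = -7, p_4 = 12, p_5 = -19, p_6 = 31, p_7 = -50, p_8 = 81, p_9 = -131, p_{10} = 212, p_{11} = -343.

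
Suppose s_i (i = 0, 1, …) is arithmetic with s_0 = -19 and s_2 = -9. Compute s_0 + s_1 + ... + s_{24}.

1025

Common difference d = (-9 - (-19)) / (2 - 0) = 5.
s_i = -19 + (i - 0)·5.
s_{24} = 101; S = 25·(-19 + 101)/2 = 1025.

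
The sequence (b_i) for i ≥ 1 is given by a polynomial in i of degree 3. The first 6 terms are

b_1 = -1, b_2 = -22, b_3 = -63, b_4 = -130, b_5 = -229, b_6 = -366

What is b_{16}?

1st diffs: -21, -41, -67, -99, -137.
2nd diffs: -20, -26, -32, -38.
3rd diffs: -6, -6, -6 (constant).
Newton forward-difference form: b_i = -1 + (-21)·C(i-1,1) + (-20)·C(i-1,2) + (-6)·C(i-1,3).
At i = 16: i-1 = 15, so b_{16} = -1 - 315 - 2100 - 2730 = -5146.

-5146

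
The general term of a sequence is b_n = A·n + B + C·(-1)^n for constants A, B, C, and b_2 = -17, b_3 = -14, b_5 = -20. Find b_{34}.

-113

Plug in n = 2, 3, 5: 2A + B + C = -17; 3A + B - C = -14; 5A + B - C = -20.
Subtracting the first from the second: A - 2C = 3.
Subtracting the second from the third: 2A = -6.
Solving: C = -3, A = -3, then B = -8.
Therefore b_{34} = -102 + (-8) + (-3)·1 = -113.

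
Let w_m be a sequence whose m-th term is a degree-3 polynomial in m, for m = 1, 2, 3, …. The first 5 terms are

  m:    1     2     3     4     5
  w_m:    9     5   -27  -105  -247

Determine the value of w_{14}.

1st diffs: -4, -32, -78, -142.
2nd diffs: -28, -46, -64.
3rd diffs: -18, -18 (constant).
Newton forward-difference form: w_m = 9 + (-4)·C(m-1,1) + (-28)·C(m-1,2) + (-18)·C(m-1,3).
At m = 14: m-1 = 13, so w_{14} = 9 - 52 - 2184 - 5148 = -7375.

-7375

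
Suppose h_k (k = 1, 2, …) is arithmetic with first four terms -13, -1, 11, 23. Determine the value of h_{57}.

Common difference d = 12.
h_k = -13 + (k - 1)·12.
h_{57} = -13 + 56·12 = 659.

659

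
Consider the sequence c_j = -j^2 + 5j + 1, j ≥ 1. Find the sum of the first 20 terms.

-1800

Over j = 1..20: Σj = 210, Σj² = 2870.
Total = (-1)·2870 + (5)·210 + (1)·20 = -1800.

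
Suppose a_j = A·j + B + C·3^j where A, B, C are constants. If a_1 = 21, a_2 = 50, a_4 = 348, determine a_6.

At j = 1, 2, 4: A + B + 3C = 21; 2A + B + 9C = 50; 4A + B + 81C = 348.
Subtracting the first from the second: A + 6C = 29.
Subtracting the second from the third: 2A + 72C = 298.
Solving: C = 4, A = 5, then B = 4.
So a_j = 5·j + 4 + 4·3^j; at j=6 this is 2950.

2950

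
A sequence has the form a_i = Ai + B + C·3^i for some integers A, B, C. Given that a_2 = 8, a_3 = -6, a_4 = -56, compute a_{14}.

-4782904

The three given values yield: 2A + B + 9C = 8; 3A + B + 27C = -6; 4A + B + 81C = -56.
Subtracting the first from the second: A + 18C = -14.
Subtracting the second from the third: A + 54C = -50.
Solving: C = -1, A = 4, then B = 9.
Hence a_{14} = 4·14 + 9 + (-1)·4782969 = -4782904.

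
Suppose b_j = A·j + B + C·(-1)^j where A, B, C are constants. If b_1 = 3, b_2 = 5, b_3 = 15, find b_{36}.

The three given values yield: A + B - C = 3; 2A + B + C = 5; 3A + B - C = 15.
Subtracting the first from the second: A + 2C = 2.
Subtracting the second from the third: A - 2C = 10.
Solving: C = -2, A = 6, then B = -5.
Hence b_{36} = 6·36 + (-5) + (-2)·1 = 209.

209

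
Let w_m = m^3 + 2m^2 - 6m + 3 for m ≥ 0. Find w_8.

595

w_8 = 1·8^3 + 2·8^2 - 6·8 + 3 = 595.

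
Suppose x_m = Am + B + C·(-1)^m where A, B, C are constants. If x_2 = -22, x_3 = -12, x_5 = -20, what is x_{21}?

The three given values yield: 2A + B + C = -22; 3A + B - C = -12; 5A + B - C = -20.
Subtracting the first from the second: A - 2C = 10.
Subtracting the second from the third: 2A = -8.
Solving: C = -7, A = -4, then B = -7.
Therefore x_{21} = -84 + (-7) + (-7)·(-1) = -84.

-84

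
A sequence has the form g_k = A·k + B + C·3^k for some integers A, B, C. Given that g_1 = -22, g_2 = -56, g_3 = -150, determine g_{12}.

The three given values yield: A + B + 3C = -22; 2A + B + 9C = -56; 3A + B + 27C = -150.
Subtracting the first from the second: A + 6C = -34.
Subtracting the second from the third: A + 18C = -94.
Solving: C = -5, A = -4, then B = -3.
Therefore g_{12} = -48 + (-3) + (-5)·531441 = -2657256.

-2657256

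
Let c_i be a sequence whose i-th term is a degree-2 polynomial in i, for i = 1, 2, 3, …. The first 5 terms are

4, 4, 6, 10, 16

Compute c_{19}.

310

1st diffs: 0, 2, 4, 6.
2nd diffs: 2, 2, 2 (constant).
So c_i = i^2 - 3i + 6.
Evaluating at i = 19 gives c_{19} = 310.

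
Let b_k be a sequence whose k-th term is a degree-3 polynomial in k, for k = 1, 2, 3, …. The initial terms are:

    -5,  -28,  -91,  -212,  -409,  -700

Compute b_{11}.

-4195

1st diffs: -23, -63, -121, -197, -291.
2nd diffs: -40, -58, -76, -94.
3rd diffs: -18, -18, -18 (constant).
Newton forward-difference form: b_k = -5 + (-23)·C(k-1,1) + (-40)·C(k-1,2) + (-18)·C(k-1,3).
At k = 11: k-1 = 10, so b_{11} = -5 - 230 - 1800 - 2160 = -4195.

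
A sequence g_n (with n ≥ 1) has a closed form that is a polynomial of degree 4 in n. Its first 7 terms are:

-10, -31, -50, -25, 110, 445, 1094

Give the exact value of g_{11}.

9950

1st diffs: -21, -19, 25, 135, 335, 649.
2nd diffs: 2, 44, 110, 200, 314.
3rd diffs: 42, 66, 90, 114.
4th diffs: 24, 24, 24 (constant).
So g_n = n^4 - 3n^3 - 6n^2 + 3n - 5.
Evaluating at n = 11 gives g_{11} = 9950.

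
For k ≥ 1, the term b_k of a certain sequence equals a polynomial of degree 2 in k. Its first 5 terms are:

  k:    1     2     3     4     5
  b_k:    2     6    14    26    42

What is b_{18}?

614

1st diffs: 4, 8, 12, 16.
2nd diffs: 4, 4, 4 (constant).
So b_k = 2k^2 - 2k + 2.
Evaluating at k = 18 gives b_{18} = 614.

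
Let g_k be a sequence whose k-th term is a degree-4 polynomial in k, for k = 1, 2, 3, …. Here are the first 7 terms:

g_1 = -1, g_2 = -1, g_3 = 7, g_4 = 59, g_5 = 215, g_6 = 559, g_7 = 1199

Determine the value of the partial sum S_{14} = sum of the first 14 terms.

1st diffs: 0, 8, 52, 156, 344, 640.
2nd diffs: 8, 44, 104, 188, 296.
3rd diffs: 36, 60, 84, 108.
4th diffs: 24, 24, 24 (constant).
So g_k = k^4 - 4k^3 + 3k^2 + 4k - 5.
Continuing: …, 2267, 3919, 6335, 9719, …, g_{14} = 28079.
Summing k = 1..14 (14 terms) gives 86982.

86982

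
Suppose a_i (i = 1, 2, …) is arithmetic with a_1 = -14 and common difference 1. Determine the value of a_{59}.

44

a_i = -14 + (i - 1)·1.
a_{59} = -14 + 58·1 = 44.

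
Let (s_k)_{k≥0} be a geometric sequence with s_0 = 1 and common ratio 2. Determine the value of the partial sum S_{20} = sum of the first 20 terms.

1048575

s_k = 1·2^(k-0).
S = 1·(2^20 - 1)/(2 - 1) = 1·(1048576 - 1)/(1) = 1048575.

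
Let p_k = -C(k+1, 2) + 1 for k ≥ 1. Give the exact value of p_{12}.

C(13, 2) = 78, so p_{12} = -77.

-77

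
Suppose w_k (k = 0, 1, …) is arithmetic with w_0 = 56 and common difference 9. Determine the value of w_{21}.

245

w_k = 56 + (k - 0)·9.
w_{21} = 56 + 21·9 = 245.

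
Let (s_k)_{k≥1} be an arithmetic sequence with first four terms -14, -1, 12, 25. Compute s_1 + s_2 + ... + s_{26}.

Common difference d = 13.
s_k = -14 + (k - 1)·13.
s_{26} = 311; S = 26·(-14 + 311)/2 = 3861.

3861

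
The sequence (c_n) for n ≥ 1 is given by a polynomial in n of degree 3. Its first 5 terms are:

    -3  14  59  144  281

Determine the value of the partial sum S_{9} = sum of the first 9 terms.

1st diffs: 17, 45, 85, 137.
2nd diffs: 28, 40, 52.
3rd diffs: 12, 12 (constant).
Newton forward-difference form: c_n = -3 + 17·C(n-1,1) + 28·C(n-1,2) + 12·C(n-1,3).
Continuing: 482, 759, 1124, 1589.
Summing n = 1..9 (9 terms) gives 4449.

4449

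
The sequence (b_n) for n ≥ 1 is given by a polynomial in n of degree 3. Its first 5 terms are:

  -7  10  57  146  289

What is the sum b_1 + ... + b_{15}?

31710

1st diffs: 17, 47, 89, 143.
2nd diffs: 30, 42, 54.
3rd diffs: 12, 12 (constant).
Newton forward-difference form: b_n = -7 + 17·C(n-1,1) + 30·C(n-1,2) + 12·C(n-1,3).
Continuing: …, 498, 785, 1162, 1641, …, b_{15} = 7329.
Summing n = 1..15 (15 terms) gives 31710.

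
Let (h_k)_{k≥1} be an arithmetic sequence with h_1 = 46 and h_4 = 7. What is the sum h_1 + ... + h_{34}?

Common difference d = (7 - 46) / (4 - 1) = -13.
h_k = 46 + (k - 1)·(-13).
h_{34} = -383; S = 34·(46 + (-383))/2 = -5729.

-5729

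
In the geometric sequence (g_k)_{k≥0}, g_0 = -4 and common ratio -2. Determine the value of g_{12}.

g_k = (-4)·(-2)^(k-0).
g_{12} = (-4)·(-2)^12 = -16384.

-16384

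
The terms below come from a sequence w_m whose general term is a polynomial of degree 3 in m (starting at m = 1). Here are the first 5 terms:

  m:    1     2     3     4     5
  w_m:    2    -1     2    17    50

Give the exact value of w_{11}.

1st diffs: -3, 3, 15, 33.
2nd diffs: 6, 12, 18.
3rd diffs: 6, 6 (constant).
So w_m = m^3 - 3m^2 - m + 5.
Evaluating at m = 11 gives w_{11} = 962.

962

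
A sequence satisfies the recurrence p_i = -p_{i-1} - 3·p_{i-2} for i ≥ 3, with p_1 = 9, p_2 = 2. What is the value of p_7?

Iterate the recurrence:
p_3 = -29; p_4 = 23; p_5 = 64; p_6 = -133; p_7 = -59.

-59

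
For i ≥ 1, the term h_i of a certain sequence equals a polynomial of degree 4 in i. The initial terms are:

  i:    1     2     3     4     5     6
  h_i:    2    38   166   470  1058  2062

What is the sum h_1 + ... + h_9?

22650

1st diffs: 36, 128, 304, 588, 1004.
2nd diffs: 92, 176, 284, 416.
3rd diffs: 84, 108, 132.
4th diffs: 24, 24 (constant).
So h_i = i^4 + 4i^3 - 3i^2 + 2i - 2.
Continuing: 3638, 5966, 9250.
Summing i = 1..9 (9 terms) gives 22650.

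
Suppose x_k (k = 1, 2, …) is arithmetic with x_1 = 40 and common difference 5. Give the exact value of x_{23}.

150

x_k = 40 + (k - 1)·5.
x_{23} = 40 + 22·5 = 150.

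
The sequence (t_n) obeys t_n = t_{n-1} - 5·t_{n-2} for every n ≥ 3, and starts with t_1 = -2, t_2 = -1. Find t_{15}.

-156231

Step forward from the initial values:
t_3 = 9;  t_4 = 14;  t_5 = -31;  …;  t_{12} = 8579;  t_{13} = 28334;  t_{14} = -14561;  t_{15} = -156231.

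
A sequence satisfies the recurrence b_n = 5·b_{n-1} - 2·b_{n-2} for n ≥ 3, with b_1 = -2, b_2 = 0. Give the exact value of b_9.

Applying the relation repeatedly:
b_3 = 4  b_4 = 20  b_5 = 92  b_6 = 420  b_7 = 1916  b_8 = 8740  b_9 = 39868.

39868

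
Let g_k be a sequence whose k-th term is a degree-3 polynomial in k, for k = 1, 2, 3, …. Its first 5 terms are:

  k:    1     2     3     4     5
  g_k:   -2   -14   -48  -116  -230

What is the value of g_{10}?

1st diffs: -12, -34, -68, -114.
2nd diffs: -22, -34, -46.
3rd diffs: -12, -12 (constant).
So g_k = -2k^3 + k^2 - k.
Evaluating at k = 10 gives g_{10} = -1910.

-1910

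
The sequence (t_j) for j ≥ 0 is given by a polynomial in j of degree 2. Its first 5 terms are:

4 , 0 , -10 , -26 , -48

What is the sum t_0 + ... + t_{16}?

-4556

1st diffs: -4, -10, -16, -22.
2nd diffs: -6, -6, -6 (constant).
Newton forward-difference form: t_j = 4 + (-4)·C(j,1) + (-6)·C(j,2).
Continuing: …, -76, -110, -150, -196, …, t_{16} = -780.
Summing j = 0..16 (17 terms) gives -4556.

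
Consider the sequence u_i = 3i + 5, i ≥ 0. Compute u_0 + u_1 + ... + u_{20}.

Over i = 0..20: Σi = 210.
Total = (3)·210 + (5)·21 = 735.

735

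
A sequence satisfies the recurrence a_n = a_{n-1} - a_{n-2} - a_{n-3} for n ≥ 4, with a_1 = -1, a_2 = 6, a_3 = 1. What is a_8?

Applying the relation repeatedly:
a_4 = -4, a_5 = -11, a_6 = -8, a_7 = 7, a_8 = 26.

26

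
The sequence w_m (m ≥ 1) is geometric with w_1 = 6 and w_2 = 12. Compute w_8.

Common ratio r = 2.
w_m = 6·2^(m-1).
w_8 = 6·2^7 = 768.

768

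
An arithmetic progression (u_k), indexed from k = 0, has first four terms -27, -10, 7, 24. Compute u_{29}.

466

Common difference d = 17.
u_k = -27 + (k - 0)·17.
u_{29} = -27 + 29·17 = 466.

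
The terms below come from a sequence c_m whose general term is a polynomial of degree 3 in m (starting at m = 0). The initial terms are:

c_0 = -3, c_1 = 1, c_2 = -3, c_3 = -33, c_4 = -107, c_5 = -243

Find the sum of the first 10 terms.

-4590

1st diffs: 4, -4, -30, -74, -136.
2nd diffs: -8, -26, -44, -62.
3rd diffs: -18, -18, -18 (constant).
Newton forward-difference form: c_m = -3 + 4·C(m,1) + (-8)·C(m,2) + (-18)·C(m,3).
Continuing: -459, -773, -1203, -1767.
Summing m = 0..9 (10 terms) gives -4590.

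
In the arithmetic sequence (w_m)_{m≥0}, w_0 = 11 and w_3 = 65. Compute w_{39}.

Common difference d = (65 - 11) / (3 - 0) = 18.
w_m = 11 + (m - 0)·18.
w_{39} = 11 + 39·18 = 713.

713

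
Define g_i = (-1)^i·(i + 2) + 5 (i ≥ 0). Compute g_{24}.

(-1)^24 = 1; i + 2 at i=24 is 26; so g_{24} = 31.

31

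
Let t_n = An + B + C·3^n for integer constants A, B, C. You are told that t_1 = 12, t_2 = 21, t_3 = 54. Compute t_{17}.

The three given values yield: A + B + 3C = 12; 2A + B + 9C = 21; 3A + B + 27C = 54.
Subtracting the first from the second: A + 6C = 9.
Subtracting the second from the third: A + 18C = 33.
Solving: C = 2, A = -3, then B = 9.
Hence t_{17} = -3·17 + 9 + 2·129140163 = 258280284.

258280284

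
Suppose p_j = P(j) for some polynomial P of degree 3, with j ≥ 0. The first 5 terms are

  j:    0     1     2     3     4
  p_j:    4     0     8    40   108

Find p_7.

1st diffs: -4, 8, 32, 68.
2nd diffs: 12, 24, 36.
3rd diffs: 12, 12 (constant).
Newton forward-difference form: p_j = 4 + (-4)·C(j,1) + 12·C(j,2) + 12·C(j,3).
At j = 7: j = 7, so p_7 = 4 - 28 + 252 + 420 = 648.

648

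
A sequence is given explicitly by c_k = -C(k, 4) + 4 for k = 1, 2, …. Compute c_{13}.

-711

C(13, 4) = 715, so c_{13} = -711.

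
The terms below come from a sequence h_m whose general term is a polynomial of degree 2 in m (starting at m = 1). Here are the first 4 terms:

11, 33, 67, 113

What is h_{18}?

2017

1st diffs: 22, 34, 46.
2nd diffs: 12, 12 (constant).
So h_m = 6m^2 + 4m + 1.
Evaluating at m = 18 gives h_{18} = 2017.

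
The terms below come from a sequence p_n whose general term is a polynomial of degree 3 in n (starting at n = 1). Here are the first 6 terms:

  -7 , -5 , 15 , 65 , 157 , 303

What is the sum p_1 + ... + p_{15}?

24675

1st diffs: 2, 20, 50, 92, 146.
2nd diffs: 18, 30, 42, 54.
3rd diffs: 12, 12, 12 (constant).
Newton forward-difference form: p_n = -7 + 2·C(n-1,1) + 18·C(n-1,2) + 12·C(n-1,3).
Continuing: …, 515, 805, 1185, 1667, …, p_{15} = 6027.
Summing n = 1..15 (15 terms) gives 24675.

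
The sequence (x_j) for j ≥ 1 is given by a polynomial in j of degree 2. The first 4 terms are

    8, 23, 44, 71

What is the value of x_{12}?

1st diffs: 15, 21, 27.
2nd diffs: 6, 6 (constant).
Newton forward-difference form: x_j = 8 + 15·C(j-1,1) + 6·C(j-1,2).
At j = 12: j-1 = 11, so x_{12} = 8 + 165 + 330 = 503.

503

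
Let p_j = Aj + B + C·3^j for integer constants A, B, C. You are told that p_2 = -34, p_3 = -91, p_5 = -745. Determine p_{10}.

Plug in j = 2, 3, 5: 2A + B + 9C = -34; 3A + B + 27C = -91; 5A + B + 243C = -745.
Subtracting the first from the second: A + 18C = -57.
Subtracting the second from the third: 2A + 216C = -654.
Solving: C = -3, A = -3, then B = -1.
So p_j = -3·j + (-1) + (-3)·3^j; at j=10 this is -177178.

-177178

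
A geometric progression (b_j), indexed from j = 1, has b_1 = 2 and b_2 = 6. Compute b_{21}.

6973568802

Common ratio r = 3.
b_j = 2·3^(j-1).
b_{21} = 2·3^20 = 6973568802.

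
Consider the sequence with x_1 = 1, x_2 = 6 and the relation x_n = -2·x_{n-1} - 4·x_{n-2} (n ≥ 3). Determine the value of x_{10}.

512

x_3 = -16;  x_4 = 8;  x_5 = 48;  x_6 = -128;  x_7 = 64;  x_8 = 384;  x_9 = -1024;  x_{10} = 512.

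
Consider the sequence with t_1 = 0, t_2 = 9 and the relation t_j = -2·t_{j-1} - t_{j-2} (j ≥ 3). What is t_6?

t_3 = -18;  t_4 = 27;  t_5 = -36;  t_6 = 45.
(Characteristic roots are -1 and -1.)

45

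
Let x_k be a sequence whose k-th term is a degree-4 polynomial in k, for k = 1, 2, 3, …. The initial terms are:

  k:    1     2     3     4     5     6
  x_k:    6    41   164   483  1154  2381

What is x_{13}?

53754

1st diffs: 35, 123, 319, 671, 1227.
2nd diffs: 88, 196, 352, 556.
3rd diffs: 108, 156, 204.
4th diffs: 48, 48 (constant).
Newton forward-difference form: x_k = 6 + 35·C(k-1,1) + 88·C(k-1,2) + 108·C(k-1,3) + 48·C(k-1,4).
At k = 13: k-1 = 12, so x_{13} = 6 + 420 + 5808 + 23760 + 23760 = 53754.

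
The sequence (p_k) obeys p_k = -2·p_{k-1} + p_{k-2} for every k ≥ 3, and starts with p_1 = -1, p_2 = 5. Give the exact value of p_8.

Iterate the recurrence:
p_3 = -11;  p_4 = 27;  p_5 = -65;  p_6 = 157;  p_7 = -379;  p_8 = 915.

915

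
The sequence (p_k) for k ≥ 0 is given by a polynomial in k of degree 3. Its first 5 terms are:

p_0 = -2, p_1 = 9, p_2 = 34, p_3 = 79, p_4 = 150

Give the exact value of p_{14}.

1st diffs: 11, 25, 45, 71.
2nd diffs: 14, 20, 26.
3rd diffs: 6, 6 (constant).
So p_k = k^3 + 4k^2 + 6k - 2.
Evaluating at k = 14 gives p_{14} = 3610.

3610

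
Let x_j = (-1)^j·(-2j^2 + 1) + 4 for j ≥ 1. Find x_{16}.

(-1)^16 = 1; -2j^2 + 1 at j=16 is -511; so x_{16} = -507.

-507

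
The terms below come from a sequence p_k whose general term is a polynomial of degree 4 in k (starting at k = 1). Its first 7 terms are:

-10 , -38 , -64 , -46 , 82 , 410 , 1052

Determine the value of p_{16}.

1st diffs: -28, -26, 18, 128, 328, 642.
2nd diffs: 2, 44, 110, 200, 314.
3rd diffs: 42, 66, 90, 114.
4th diffs: 24, 24, 24 (constant).
So p_k = k^4 - 3k^3 - 6k^2 - 4k + 2.
Evaluating at k = 16 gives p_{16} = 51650.

51650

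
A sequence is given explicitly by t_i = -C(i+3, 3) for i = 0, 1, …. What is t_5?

-56

C(8, 3) = 56, so t_5 = -56.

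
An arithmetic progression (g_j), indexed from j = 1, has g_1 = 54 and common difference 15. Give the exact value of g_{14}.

g_j = 54 + (j - 1)·15.
g_{14} = 54 + 13·15 = 249.

249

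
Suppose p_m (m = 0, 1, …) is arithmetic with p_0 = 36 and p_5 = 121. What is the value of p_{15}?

291

Common difference d = (121 - 36) / (5 - 0) = 17.
p_m = 36 + (m - 0)·17.
p_{15} = 36 + 15·17 = 291.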